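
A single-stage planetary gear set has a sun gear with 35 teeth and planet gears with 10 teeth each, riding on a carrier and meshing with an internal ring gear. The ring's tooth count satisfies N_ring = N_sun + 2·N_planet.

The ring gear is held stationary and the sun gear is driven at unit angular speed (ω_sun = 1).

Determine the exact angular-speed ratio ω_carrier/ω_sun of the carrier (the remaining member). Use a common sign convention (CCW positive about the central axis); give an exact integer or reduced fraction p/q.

7/18

N_ring = 35 + 2·10 = 55
35(ω_s−ω_c) = −55(ω_r−ω_c),  ω_r=0, ω_s=1
35(1−ω_c) = −55(0−ω_c)  ⇒  90ω_c = 35  ⇒  ω_c = 7/18
ω_c/ω_s = 7/18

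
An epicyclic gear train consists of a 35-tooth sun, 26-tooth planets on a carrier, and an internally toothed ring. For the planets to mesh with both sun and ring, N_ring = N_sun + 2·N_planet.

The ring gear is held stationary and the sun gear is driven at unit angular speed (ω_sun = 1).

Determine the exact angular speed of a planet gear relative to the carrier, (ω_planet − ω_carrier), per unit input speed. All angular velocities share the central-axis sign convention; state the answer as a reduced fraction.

N_ring = 35 + 2·26 = 87
35(ω_s−ω_c) = −87(ω_r−ω_c),  ω_r=0, ω_s=1
35(1−ω_c) = −87(0−ω_c)  ⇒  122ω_c = 35  ⇒  ω_c = 35/122
sun–planet: 35·(1−35/122) = −26·(ω_p−ω_c)  ⇒  ω_p−ω_c = −(35/26)·(87/122) = -3045/3172

-3045/3172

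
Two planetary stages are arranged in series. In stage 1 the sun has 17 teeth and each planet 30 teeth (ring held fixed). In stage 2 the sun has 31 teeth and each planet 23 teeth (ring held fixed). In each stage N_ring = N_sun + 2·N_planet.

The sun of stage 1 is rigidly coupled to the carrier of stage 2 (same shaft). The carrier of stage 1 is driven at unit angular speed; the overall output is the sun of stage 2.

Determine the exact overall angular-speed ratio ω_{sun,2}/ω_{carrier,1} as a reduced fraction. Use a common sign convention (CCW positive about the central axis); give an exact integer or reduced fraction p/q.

10152/527

Stage 1: N_ring = 17 + 2·30 = 77
Stage 1: 17(ω_s−ω_c) = −77(ω_r−ω_c),  ω_r=0, ω_c=1
Stage 1: ω_s = 1 − (77/17)(0−1) = 94/17
  ⇒ ω_s¹/ω_c¹ = 94/17
Stage 2: N_ring = 31 + 2·23 = 77
Stage 2: 31(ω_s−ω_c) = −77(ω_r−ω_c),  ω_r=0, ω_c=1
Stage 2: ω_s = 1 − (77/31)(0−1) = 108/31
  ⇒ ω_s²/ω_c² = 108/31
Coupling ω_c² = ω_s¹ ⇒ overall = 94/17 × 108/31 = 10152/527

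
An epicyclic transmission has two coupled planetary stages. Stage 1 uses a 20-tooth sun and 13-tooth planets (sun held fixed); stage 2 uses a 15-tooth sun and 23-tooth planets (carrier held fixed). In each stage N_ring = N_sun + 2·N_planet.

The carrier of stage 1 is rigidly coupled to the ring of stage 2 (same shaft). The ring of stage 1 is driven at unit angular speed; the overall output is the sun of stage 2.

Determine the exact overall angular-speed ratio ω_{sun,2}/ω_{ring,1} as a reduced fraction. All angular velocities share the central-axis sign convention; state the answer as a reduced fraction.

-1403/495

Stage 1: N_ring = 20 + 2·13 = 46
Stage 1: 20(ω_s−ω_c) = −46(ω_r−ω_c),  ω_s=0, ω_r=1
Stage 1: 20(0−ω_c) = −46(1−ω_c)  ⇒  66ω_c = 46  ⇒  ω_c = 23/33
  ⇒ ω_c¹/ω_r¹ = 23/33
Stage 2: N_ring = 15 + 2·23 = 61
Stage 2: 15(ω_s−ω_c) = −61(ω_r−ω_c),  ω_c=0, ω_r=1
Stage 2: ω_s = 0 − (61/15)(1−0) = -61/15
  ⇒ ω_s²/ω_r² = -61/15
Coupling ω_r² = ω_c¹ ⇒ overall = 23/33 × -61/15 = -1403/495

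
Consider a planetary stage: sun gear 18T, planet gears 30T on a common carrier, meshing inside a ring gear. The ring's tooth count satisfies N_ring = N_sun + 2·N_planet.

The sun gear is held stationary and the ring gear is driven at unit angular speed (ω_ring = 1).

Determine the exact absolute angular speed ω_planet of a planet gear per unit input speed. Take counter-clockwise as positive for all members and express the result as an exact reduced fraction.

N_ring = 18 + 2·30 = 78
18(ω_s−ω_c) = −78(ω_r−ω_c),  ω_s=0, ω_r=1
18(0−ω_c) = −78(1−ω_c)  ⇒  96ω_c = 78  ⇒  ω_c = 13/16
sun–planet: 18·(0−13/16) = −30·(ω_p−ω_c)  ⇒  ω_p−ω_c = −(18/30)·(-13/16) = 39/80
ω_p = 13/16 + 39/80 = 13/10

13/10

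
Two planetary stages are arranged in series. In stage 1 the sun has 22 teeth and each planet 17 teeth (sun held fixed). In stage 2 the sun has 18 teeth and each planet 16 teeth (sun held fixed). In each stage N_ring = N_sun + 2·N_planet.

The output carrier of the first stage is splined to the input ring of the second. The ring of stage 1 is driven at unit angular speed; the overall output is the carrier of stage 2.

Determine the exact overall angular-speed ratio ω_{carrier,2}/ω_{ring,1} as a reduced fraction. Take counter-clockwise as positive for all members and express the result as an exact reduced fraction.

350/663

Stage 1: N_ring = 22 + 2·17 = 56
Stage 1: 22(ω_s−ω_c) = −56(ω_r−ω_c),  ω_s=0, ω_r=1
Stage 1: 22(0−ω_c) = −56(1−ω_c)  ⇒  78ω_c = 56  ⇒  ω_c = 28/39
  ⇒ ω_c¹/ω_r¹ = 28/39
Stage 2: N_ring = 18 + 2·16 = 50
Stage 2: 18(ω_s−ω_c) = −50(ω_r−ω_c),  ω_s=0, ω_r=1
Stage 2: 18(0−ω_c) = −50(1−ω_c)  ⇒  68ω_c = 50  ⇒  ω_c = 25/34
  ⇒ ω_c²/ω_r² = 25/34
Coupling ω_r² = ω_c¹ ⇒ overall = 28/39 × 25/34 = 350/663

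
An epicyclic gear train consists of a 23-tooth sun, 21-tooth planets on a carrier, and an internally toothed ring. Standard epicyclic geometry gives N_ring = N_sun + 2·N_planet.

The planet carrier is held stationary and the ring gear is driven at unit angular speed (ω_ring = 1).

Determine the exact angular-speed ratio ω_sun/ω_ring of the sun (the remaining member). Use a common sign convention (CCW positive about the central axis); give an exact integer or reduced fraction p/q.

N_ring = 23 + 2·21 = 65
23(ω_s−ω_c) = −65(ω_r−ω_c),  ω_c=0, ω_r=1
ω_s = 0 − (65/23)(1−0) = -65/23
ω_s/ω_r = -65/23

-65/23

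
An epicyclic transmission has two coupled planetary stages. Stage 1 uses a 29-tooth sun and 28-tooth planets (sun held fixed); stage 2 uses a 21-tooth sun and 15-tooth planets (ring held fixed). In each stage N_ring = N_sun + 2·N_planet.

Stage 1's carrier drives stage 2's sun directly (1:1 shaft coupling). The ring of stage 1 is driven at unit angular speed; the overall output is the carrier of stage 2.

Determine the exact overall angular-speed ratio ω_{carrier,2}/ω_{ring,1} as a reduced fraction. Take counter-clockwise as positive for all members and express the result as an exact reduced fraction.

595/2736

Stage 1: N_ring = 29 + 2·28 = 85
Stage 1: 29(ω_s−ω_c) = −85(ω_r−ω_c),  ω_s=0, ω_r=1
Stage 1: 29(0−ω_c) = −85(1−ω_c)  ⇒  114ω_c = 85  ⇒  ω_c = 85/114
  ⇒ ω_c¹/ω_r¹ = 85/114
Stage 2: N_ring = 21 + 2·15 = 51
Stage 2: 21(ω_s−ω_c) = −51(ω_r−ω_c),  ω_r=0, ω_s=1
Stage 2: 21(1−ω_c) = −51(0−ω_c)  ⇒  72ω_c = 21  ⇒  ω_c = 7/24
  ⇒ ω_c²/ω_s² = 7/24
Coupling ω_s² = ω_c¹ ⇒ overall = 85/114 × 7/24 = 595/2736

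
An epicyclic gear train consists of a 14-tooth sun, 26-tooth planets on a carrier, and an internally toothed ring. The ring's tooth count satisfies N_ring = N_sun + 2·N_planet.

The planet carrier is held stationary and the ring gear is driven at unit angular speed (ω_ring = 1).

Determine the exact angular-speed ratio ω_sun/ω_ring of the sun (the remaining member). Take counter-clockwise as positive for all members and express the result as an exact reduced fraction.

N_ring = 14 + 2·26 = 66
14(ω_s−ω_c) = −66(ω_r−ω_c),  ω_c=0, ω_r=1
ω_s = 0 − (66/14)(1−0) = -33/7
ω_s/ω_r = -33/7

-33/7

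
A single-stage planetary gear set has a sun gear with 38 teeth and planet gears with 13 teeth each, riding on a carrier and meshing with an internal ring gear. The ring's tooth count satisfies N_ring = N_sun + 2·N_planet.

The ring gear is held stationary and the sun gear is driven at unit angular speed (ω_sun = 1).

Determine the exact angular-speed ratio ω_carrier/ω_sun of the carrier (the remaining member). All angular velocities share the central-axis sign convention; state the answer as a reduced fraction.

19/51

N_ring = 38 + 2·13 = 64
38(ω_s−ω_c) = −64(ω_r−ω_c),  ω_r=0, ω_s=1
38(1−ω_c) = −64(0−ω_c)  ⇒  102ω_c = 38  ⇒  ω_c = 19/51
ω_c/ω_s = 19/51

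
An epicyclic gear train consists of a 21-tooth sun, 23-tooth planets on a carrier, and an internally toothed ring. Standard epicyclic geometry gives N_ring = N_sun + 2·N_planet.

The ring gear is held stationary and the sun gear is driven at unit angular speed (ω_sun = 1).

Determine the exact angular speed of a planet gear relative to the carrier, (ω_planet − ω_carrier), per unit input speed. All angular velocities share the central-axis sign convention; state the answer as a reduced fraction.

-1407/2024

N_ring = 21 + 2·23 = 67
21(ω_s−ω_c) = −67(ω_r−ω_c),  ω_r=0, ω_s=1
21(1−ω_c) = −67(0−ω_c)  ⇒  88ω_c = 21  ⇒  ω_c = 21/88
sun–planet: 21·(1−21/88) = −23·(ω_p−ω_c)  ⇒  ω_p−ω_c = −(21/23)·(67/88) = -1407/2024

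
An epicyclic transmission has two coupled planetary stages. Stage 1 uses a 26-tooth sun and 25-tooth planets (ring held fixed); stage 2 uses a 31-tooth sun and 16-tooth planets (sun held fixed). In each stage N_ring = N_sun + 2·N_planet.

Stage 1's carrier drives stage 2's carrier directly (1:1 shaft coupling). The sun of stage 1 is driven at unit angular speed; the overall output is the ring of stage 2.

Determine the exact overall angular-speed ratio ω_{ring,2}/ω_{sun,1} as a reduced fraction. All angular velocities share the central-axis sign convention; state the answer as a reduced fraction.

1222/3213

Stage 1: N_ring = 26 + 2·25 = 76
Stage 1: 26(ω_s−ω_c) = −76(ω_r−ω_c),  ω_r=0, ω_s=1
Stage 1: 26(1−ω_c) = −76(0−ω_c)  ⇒  102ω_c = 26  ⇒  ω_c = 13/51
  ⇒ ω_c¹/ω_s¹ = 13/51
Stage 2: N_ring = 31 + 2·16 = 63
Stage 2: 31(ω_s−ω_c) = −63(ω_r−ω_c),  ω_s=0, ω_c=1
Stage 2: ω_r = 1 − (31/63)(0−1) = 94/63
  ⇒ ω_r²/ω_c² = 94/63
Coupling ω_c² = ω_c¹ ⇒ overall = 13/51 × 94/63 = 1222/3213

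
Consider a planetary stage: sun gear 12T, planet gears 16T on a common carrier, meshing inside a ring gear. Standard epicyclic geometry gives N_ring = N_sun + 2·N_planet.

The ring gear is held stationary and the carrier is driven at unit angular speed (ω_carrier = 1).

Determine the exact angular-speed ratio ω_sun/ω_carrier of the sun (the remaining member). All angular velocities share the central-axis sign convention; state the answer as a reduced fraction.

N_ring = 12 + 2·16 = 44
12(ω_s−ω_c) = −44(ω_r−ω_c),  ω_r=0, ω_c=1
ω_s = 1 − (44/12)(0−1) = 14/3
ω_s/ω_c = 14/3

14/3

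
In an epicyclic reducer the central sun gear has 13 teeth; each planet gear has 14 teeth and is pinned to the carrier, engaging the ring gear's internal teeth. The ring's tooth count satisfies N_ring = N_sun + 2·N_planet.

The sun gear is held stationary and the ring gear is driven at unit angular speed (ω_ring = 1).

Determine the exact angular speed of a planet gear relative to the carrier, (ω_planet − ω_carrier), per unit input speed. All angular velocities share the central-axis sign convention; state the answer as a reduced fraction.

N_ring = 13 + 2·14 = 41
13(ω_s−ω_c) = −41(ω_r−ω_c),  ω_s=0, ω_r=1
13(0−ω_c) = −41(1−ω_c)  ⇒  54ω_c = 41  ⇒  ω_c = 41/54
sun–planet: 13·(0−41/54) = −14·(ω_p−ω_c)  ⇒  ω_p−ω_c = −(13/14)·(-41/54) = 533/756

533/756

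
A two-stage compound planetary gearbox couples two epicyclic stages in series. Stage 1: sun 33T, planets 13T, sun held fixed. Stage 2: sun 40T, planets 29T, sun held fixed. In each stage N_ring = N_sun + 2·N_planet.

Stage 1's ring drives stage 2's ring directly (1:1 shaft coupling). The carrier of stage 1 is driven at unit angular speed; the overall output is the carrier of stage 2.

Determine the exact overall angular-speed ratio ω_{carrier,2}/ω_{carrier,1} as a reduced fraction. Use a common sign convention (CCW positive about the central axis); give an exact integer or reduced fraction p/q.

196/177

Stage 1: N_ring = 33 + 2·13 = 59
Stage 1: 33(ω_s−ω_c) = −59(ω_r−ω_c),  ω_s=0, ω_c=1
Stage 1: ω_r = 1 − (33/59)(0−1) = 92/59
  ⇒ ω_r¹/ω_c¹ = 92/59
Stage 2: N_ring = 40 + 2·29 = 98
Stage 2: 40(ω_s−ω_c) = −98(ω_r−ω_c),  ω_s=0, ω_r=1
Stage 2: 40(0−ω_c) = −98(1−ω_c)  ⇒  138ω_c = 98  ⇒  ω_c = 49/69
  ⇒ ω_c²/ω_r² = 49/69
Coupling ω_r² = ω_r¹ ⇒ overall = 92/59 × 49/69 = 196/177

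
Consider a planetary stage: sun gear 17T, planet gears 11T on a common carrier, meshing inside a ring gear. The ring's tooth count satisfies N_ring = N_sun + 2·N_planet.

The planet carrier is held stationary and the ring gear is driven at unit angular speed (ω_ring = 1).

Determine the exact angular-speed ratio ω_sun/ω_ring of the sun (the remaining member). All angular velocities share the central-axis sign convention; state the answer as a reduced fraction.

-39/17

N_ring = 17 + 2·11 = 39
17(ω_s−ω_c) = −39(ω_r−ω_c),  ω_c=0, ω_r=1
ω_s = 0 − (39/17)(1−0) = -39/17
ω_s/ω_r = -39/17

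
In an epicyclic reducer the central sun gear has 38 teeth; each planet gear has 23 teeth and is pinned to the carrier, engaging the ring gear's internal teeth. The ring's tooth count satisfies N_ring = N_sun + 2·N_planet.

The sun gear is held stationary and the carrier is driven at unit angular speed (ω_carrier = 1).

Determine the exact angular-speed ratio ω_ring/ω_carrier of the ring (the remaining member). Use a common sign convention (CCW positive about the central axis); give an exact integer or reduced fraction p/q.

61/42

N_ring = 38 + 2·23 = 84
38(ω_s−ω_c) = −84(ω_r−ω_c),  ω_s=0, ω_c=1
ω_r = 1 − (38/84)(0−1) = 61/42
ω_r/ω_c = 61/42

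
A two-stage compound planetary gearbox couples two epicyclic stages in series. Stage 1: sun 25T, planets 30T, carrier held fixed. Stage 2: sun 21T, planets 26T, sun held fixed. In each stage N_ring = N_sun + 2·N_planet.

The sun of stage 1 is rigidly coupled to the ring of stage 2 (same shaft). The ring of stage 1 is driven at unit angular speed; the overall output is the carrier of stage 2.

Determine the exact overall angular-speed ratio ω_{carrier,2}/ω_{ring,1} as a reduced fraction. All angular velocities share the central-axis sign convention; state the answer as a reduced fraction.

-1241/470

Stage 1: N_ring = 25 + 2·30 = 85
Stage 1: 25(ω_s−ω_c) = −85(ω_r−ω_c),  ω_c=0, ω_r=1
Stage 1: ω_s = 0 − (85/25)(1−0) = -17/5
  ⇒ ω_s¹/ω_r¹ = -17/5
Stage 2: N_ring = 21 + 2·26 = 73
Stage 2: 21(ω_s−ω_c) = −73(ω_r−ω_c),  ω_s=0, ω_r=1
Stage 2: 21(0−ω_c) = −73(1−ω_c)  ⇒  94ω_c = 73  ⇒  ω_c = 73/94
  ⇒ ω_c²/ω_r² = 73/94
Coupling ω_r² = ω_s¹ ⇒ overall = -17/5 × 73/94 = -1241/470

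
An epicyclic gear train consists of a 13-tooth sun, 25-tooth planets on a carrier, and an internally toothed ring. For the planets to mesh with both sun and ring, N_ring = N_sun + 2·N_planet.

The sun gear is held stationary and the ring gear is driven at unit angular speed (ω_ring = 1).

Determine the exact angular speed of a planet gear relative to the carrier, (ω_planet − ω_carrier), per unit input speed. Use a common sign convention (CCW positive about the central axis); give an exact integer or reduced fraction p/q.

N_ring = 13 + 2·25 = 63
13(ω_s−ω_c) = −63(ω_r−ω_c),  ω_s=0, ω_r=1
13(0−ω_c) = −63(1−ω_c)  ⇒  76ω_c = 63  ⇒  ω_c = 63/76
sun–planet: 13·(0−63/76) = −25·(ω_p−ω_c)  ⇒  ω_p−ω_c = −(13/25)·(-63/76) = 819/1900

819/1900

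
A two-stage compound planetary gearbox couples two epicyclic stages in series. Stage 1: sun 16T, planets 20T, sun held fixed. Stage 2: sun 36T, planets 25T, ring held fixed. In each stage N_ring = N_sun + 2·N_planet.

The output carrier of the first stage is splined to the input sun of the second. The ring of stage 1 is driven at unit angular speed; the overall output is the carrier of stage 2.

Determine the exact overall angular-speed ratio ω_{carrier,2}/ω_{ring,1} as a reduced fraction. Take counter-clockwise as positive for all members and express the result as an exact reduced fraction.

14/61

Stage 1: N_ring = 16 + 2·20 = 56
Stage 1: 16(ω_s−ω_c) = −56(ω_r−ω_c),  ω_s=0, ω_r=1
Stage 1: 16(0−ω_c) = −56(1−ω_c)  ⇒  72ω_c = 56  ⇒  ω_c = 7/9
  ⇒ ω_c¹/ω_r¹ = 7/9
Stage 2: N_ring = 36 + 2·25 = 86
Stage 2: 36(ω_s−ω_c) = −86(ω_r−ω_c),  ω_r=0, ω_s=1
Stage 2: 36(1−ω_c) = −86(0−ω_c)  ⇒  122ω_c = 36  ⇒  ω_c = 18/61
  ⇒ ω_c²/ω_s² = 18/61
Coupling ω_s² = ω_c¹ ⇒ overall = 7/9 × 18/61 = 14/61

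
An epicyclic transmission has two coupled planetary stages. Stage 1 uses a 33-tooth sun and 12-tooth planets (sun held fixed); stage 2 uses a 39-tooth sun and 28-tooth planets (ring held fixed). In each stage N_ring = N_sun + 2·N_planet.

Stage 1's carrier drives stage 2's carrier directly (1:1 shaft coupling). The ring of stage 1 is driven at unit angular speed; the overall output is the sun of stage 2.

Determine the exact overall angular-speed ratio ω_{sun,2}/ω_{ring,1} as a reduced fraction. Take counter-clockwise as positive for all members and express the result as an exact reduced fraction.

Stage 1: N_ring = 33 + 2·12 = 57
Stage 1: 33(ω_s−ω_c) = −57(ω_r−ω_c),  ω_s=0, ω_r=1
Stage 1: 33(0−ω_c) = −57(1−ω_c)  ⇒  90ω_c = 57  ⇒  ω_c = 19/30
  ⇒ ω_c¹/ω_r¹ = 19/30
Stage 2: N_ring = 39 + 2·28 = 95
Stage 2: 39(ω_s−ω_c) = −95(ω_r−ω_c),  ω_r=0, ω_c=1
Stage 2: ω_s = 1 − (95/39)(0−1) = 134/39
  ⇒ ω_s²/ω_c² = 134/39
Coupling ω_c² = ω_c¹ ⇒ overall = 19/30 × 134/39 = 1273/585

1273/585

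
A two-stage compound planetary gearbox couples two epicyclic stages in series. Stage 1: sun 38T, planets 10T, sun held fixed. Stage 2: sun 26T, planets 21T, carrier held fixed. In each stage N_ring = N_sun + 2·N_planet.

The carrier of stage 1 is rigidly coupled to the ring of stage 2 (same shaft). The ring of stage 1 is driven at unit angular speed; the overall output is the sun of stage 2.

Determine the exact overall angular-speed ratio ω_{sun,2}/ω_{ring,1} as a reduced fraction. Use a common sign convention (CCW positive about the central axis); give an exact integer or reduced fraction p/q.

-493/312

Stage 1: N_ring = 38 + 2·10 = 58
Stage 1: 38(ω_s−ω_c) = −58(ω_r−ω_c),  ω_s=0, ω_r=1
Stage 1: 38(0−ω_c) = −58(1−ω_c)  ⇒  96ω_c = 58  ⇒  ω_c = 29/48
  ⇒ ω_c¹/ω_r¹ = 29/48
Stage 2: N_ring = 26 + 2·21 = 68
Stage 2: 26(ω_s−ω_c) = −68(ω_r−ω_c),  ω_c=0, ω_r=1
Stage 2: ω_s = 0 − (68/26)(1−0) = -34/13
  ⇒ ω_s²/ω_r² = -34/13
Coupling ω_r² = ω_c¹ ⇒ overall = 29/48 × -34/13 = -493/312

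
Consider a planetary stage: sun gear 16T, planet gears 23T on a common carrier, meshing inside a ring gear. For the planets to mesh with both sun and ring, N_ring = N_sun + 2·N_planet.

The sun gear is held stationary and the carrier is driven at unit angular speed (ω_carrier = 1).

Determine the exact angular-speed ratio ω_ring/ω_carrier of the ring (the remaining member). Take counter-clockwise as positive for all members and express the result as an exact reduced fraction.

39/31

N_ring = 16 + 2·23 = 62
16(ω_s−ω_c) = −62(ω_r−ω_c),  ω_s=0, ω_c=1
ω_r = 1 − (16/62)(0−1) = 39/31
ω_r/ω_c = 39/31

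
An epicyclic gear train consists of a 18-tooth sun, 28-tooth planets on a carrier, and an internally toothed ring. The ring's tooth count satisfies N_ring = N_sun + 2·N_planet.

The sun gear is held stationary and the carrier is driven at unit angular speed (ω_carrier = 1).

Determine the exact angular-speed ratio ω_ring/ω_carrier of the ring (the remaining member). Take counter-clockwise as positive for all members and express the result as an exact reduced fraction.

N_ring = 18 + 2·28 = 74
18(ω_s−ω_c) = −74(ω_r−ω_c),  ω_s=0, ω_c=1
ω_r = 1 − (18/74)(0−1) = 46/37
ω_r/ω_c = 46/37

46/37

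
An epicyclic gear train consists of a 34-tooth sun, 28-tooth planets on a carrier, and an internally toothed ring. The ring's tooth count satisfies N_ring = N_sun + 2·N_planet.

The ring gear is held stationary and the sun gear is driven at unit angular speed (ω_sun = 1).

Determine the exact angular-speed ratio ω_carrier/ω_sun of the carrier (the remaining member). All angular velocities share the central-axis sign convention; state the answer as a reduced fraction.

17/62

N_ring = 34 + 2·28 = 90
34(ω_s−ω_c) = −90(ω_r−ω_c),  ω_r=0, ω_s=1
34(1−ω_c) = −90(0−ω_c)  ⇒  124ω_c = 34  ⇒  ω_c = 17/62
ω_c/ω_s = 17/62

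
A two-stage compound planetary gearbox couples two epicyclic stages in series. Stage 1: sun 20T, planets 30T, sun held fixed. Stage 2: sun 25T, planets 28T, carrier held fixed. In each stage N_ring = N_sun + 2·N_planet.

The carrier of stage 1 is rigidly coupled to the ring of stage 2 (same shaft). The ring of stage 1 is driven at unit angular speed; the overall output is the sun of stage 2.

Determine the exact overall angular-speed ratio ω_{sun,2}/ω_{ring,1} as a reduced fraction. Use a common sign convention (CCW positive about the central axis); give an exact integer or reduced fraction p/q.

-324/125

Stage 1: N_ring = 20 + 2·30 = 80
Stage 1: 20(ω_s−ω_c) = −80(ω_r−ω_c),  ω_s=0, ω_r=1
Stage 1: 20(0−ω_c) = −80(1−ω_c)  ⇒  100ω_c = 80  ⇒  ω_c = 4/5
  ⇒ ω_c¹/ω_r¹ = 4/5
Stage 2: N_ring = 25 + 2·28 = 81
Stage 2: 25(ω_s−ω_c) = −81(ω_r−ω_c),  ω_c=0, ω_r=1
Stage 2: ω_s = 0 − (81/25)(1−0) = -81/25
  ⇒ ω_s²/ω_r² = -81/25
Coupling ω_r² = ω_c¹ ⇒ overall = 4/5 × -81/25 = -324/125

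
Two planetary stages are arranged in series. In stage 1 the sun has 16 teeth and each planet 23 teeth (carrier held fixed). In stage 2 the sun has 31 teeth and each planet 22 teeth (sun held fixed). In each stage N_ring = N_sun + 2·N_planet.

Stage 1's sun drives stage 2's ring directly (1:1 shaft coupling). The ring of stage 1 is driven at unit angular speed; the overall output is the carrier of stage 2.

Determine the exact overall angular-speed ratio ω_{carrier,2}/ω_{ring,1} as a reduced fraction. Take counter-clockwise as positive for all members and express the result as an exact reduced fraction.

Stage 1: N_ring = 16 + 2·23 = 62
Stage 1: 16(ω_s−ω_c) = −62(ω_r−ω_c),  ω_c=0, ω_r=1
Stage 1: ω_s = 0 − (62/16)(1−0) = -31/8
  ⇒ ω_s¹/ω_r¹ = -31/8
Stage 2: N_ring = 31 + 2·22 = 75
Stage 2: 31(ω_s−ω_c) = −75(ω_r−ω_c),  ω_s=0, ω_r=1
Stage 2: 31(0−ω_c) = −75(1−ω_c)  ⇒  106ω_c = 75  ⇒  ω_c = 75/106
  ⇒ ω_c²/ω_r² = 75/106
Coupling ω_r² = ω_s¹ ⇒ overall = -31/8 × 75/106 = -2325/848

-2325/848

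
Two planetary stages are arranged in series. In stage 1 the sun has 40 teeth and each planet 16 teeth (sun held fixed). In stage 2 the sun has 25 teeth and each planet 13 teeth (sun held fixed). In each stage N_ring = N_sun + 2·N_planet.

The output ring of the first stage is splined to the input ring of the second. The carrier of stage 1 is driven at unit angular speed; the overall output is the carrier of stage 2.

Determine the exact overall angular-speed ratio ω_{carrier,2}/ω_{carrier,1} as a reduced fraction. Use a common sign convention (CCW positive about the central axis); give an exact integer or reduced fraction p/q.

119/114

Stage 1: N_ring = 40 + 2·16 = 72
Stage 1: 40(ω_s−ω_c) = −72(ω_r−ω_c),  ω_s=0, ω_c=1
Stage 1: ω_r = 1 − (40/72)(0−1) = 14/9
  ⇒ ω_r¹/ω_c¹ = 14/9
Stage 2: N_ring = 25 + 2·13 = 51
Stage 2: 25(ω_s−ω_c) = −51(ω_r−ω_c),  ω_s=0, ω_r=1
Stage 2: 25(0−ω_c) = −51(1−ω_c)  ⇒  76ω_c = 51  ⇒  ω_c = 51/76
  ⇒ ω_c²/ω_r² = 51/76
Coupling ω_r² = ω_r¹ ⇒ overall = 14/9 × 51/76 = 119/114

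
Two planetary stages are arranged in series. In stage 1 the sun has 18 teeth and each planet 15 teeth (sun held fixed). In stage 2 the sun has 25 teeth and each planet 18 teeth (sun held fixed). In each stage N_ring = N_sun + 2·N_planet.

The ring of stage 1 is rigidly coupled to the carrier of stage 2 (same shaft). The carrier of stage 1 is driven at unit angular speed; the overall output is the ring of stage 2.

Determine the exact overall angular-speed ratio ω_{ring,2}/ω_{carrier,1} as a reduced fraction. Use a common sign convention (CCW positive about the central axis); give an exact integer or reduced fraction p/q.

Stage 1: N_ring = 18 + 2·15 = 48
Stage 1: 18(ω_s−ω_c) = −48(ω_r−ω_c),  ω_s=0, ω_c=1
Stage 1: ω_r = 1 − (18/48)(0−1) = 11/8
  ⇒ ω_r¹/ω_c¹ = 11/8
Stage 2: N_ring = 25 + 2·18 = 61
Stage 2: 25(ω_s−ω_c) = −61(ω_r−ω_c),  ω_s=0, ω_c=1
Stage 2: ω_r = 1 − (25/61)(0−1) = 86/61
  ⇒ ω_r²/ω_c² = 86/61
Coupling ω_c² = ω_r¹ ⇒ overall = 11/8 × 86/61 = 473/244

473/244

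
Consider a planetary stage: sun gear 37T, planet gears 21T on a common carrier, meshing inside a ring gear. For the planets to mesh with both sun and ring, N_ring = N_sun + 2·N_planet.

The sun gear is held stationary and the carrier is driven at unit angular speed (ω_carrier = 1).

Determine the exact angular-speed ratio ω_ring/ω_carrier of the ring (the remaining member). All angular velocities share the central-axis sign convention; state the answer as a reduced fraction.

116/79

N_ring = 37 + 2·21 = 79
37(ω_s−ω_c) = −79(ω_r−ω_c),  ω_s=0, ω_c=1
ω_r = 1 − (37/79)(0−1) = 116/79
ω_r/ω_c = 116/79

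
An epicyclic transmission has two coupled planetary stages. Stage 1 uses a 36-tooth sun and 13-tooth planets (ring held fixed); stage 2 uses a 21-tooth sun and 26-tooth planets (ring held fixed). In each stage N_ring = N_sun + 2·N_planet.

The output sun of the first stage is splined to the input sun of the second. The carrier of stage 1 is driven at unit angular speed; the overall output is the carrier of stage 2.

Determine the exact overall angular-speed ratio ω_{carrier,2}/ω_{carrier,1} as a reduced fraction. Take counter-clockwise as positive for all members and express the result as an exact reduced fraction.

Stage 1: N_ring = 36 + 2·13 = 62
Stage 1: 36(ω_s−ω_c) = −62(ω_r−ω_c),  ω_r=0, ω_c=1
Stage 1: ω_s = 1 − (62/36)(0−1) = 49/18
  ⇒ ω_s¹/ω_c¹ = 49/18
Stage 2: N_ring = 21 + 2·26 = 73
Stage 2: 21(ω_s−ω_c) = −73(ω_r−ω_c),  ω_r=0, ω_s=1
Stage 2: 21(1−ω_c) = −73(0−ω_c)  ⇒  94ω_c = 21  ⇒  ω_c = 21/94
  ⇒ ω_c²/ω_s² = 21/94
Coupling ω_s² = ω_s¹ ⇒ overall = 49/18 × 21/94 = 343/564

343/564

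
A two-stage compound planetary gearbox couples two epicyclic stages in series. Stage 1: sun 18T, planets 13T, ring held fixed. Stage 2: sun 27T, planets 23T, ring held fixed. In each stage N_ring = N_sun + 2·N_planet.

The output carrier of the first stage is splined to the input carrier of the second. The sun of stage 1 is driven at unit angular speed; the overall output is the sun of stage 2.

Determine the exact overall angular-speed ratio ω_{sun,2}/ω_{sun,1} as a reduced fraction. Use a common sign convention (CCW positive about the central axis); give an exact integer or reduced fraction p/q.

100/93

Stage 1: N_ring = 18 + 2·13 = 44
Stage 1: 18(ω_s−ω_c) = −44(ω_r−ω_c),  ω_r=0, ω_s=1
Stage 1: 18(1−ω_c) = −44(0−ω_c)  ⇒  62ω_c = 18  ⇒  ω_c = 9/31
  ⇒ ω_c¹/ω_s¹ = 9/31
Stage 2: N_ring = 27 + 2·23 = 73
Stage 2: 27(ω_s−ω_c) = −73(ω_r−ω_c),  ω_r=0, ω_c=1
Stage 2: ω_s = 1 − (73/27)(0−1) = 100/27
  ⇒ ω_s²/ω_c² = 100/27
Coupling ω_c² = ω_c¹ ⇒ overall = 9/31 × 100/27 = 100/93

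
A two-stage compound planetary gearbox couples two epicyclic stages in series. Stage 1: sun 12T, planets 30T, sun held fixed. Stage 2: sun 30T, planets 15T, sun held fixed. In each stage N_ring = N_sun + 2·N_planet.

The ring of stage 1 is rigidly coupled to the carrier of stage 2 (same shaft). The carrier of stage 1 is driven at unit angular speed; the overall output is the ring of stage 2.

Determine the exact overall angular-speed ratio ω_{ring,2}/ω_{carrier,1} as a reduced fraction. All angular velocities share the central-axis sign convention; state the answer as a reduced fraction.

7/4

Stage 1: N_ring = 12 + 2·30 = 72
Stage 1: 12(ω_s−ω_c) = −72(ω_r−ω_c),  ω_s=0, ω_c=1
Stage 1: ω_r = 1 − (12/72)(0−1) = 7/6
  ⇒ ω_r¹/ω_c¹ = 7/6
Stage 2: N_ring = 30 + 2·15 = 60
Stage 2: 30(ω_s−ω_c) = −60(ω_r−ω_c),  ω_s=0, ω_c=1
Stage 2: ω_r = 1 − (30/60)(0−1) = 3/2
  ⇒ ω_r²/ω_c² = 3/2
Coupling ω_c² = ω_r¹ ⇒ overall = 7/6 × 3/2 = 7/4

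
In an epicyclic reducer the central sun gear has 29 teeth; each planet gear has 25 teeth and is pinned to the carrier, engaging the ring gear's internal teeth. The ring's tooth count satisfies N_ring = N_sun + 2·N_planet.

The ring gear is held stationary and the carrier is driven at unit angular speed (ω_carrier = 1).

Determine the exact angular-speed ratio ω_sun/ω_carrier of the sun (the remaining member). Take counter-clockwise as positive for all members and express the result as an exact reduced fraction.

108/29

N_ring = 29 + 2·25 = 79
29(ω_s−ω_c) = −79(ω_r−ω_c),  ω_r=0, ω_c=1
ω_s = 1 − (79/29)(0−1) = 108/29
ω_s/ω_c = 108/29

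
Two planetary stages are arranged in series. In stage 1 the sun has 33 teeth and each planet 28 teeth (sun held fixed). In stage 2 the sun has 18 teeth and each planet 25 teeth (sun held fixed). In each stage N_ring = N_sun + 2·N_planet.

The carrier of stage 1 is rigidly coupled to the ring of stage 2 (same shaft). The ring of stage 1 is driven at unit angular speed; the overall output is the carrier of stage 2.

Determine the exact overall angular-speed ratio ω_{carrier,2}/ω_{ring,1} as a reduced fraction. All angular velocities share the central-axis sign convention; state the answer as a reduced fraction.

1513/2623

Stage 1: N_ring = 33 + 2·28 = 89
Stage 1: 33(ω_s−ω_c) = −89(ω_r−ω_c),  ω_s=0, ω_r=1
Stage 1: 33(0−ω_c) = −89(1−ω_c)  ⇒  122ω_c = 89  ⇒  ω_c = 89/122
  ⇒ ω_c¹/ω_r¹ = 89/122
Stage 2: N_ring = 18 + 2·25 = 68
Stage 2: 18(ω_s−ω_c) = −68(ω_r−ω_c),  ω_s=0, ω_r=1
Stage 2: 18(0−ω_c) = −68(1−ω_c)  ⇒  86ω_c = 68  ⇒  ω_c = 34/43
  ⇒ ω_c²/ω_r² = 34/43
Coupling ω_r² = ω_c¹ ⇒ overall = 89/122 × 34/43 = 1513/2623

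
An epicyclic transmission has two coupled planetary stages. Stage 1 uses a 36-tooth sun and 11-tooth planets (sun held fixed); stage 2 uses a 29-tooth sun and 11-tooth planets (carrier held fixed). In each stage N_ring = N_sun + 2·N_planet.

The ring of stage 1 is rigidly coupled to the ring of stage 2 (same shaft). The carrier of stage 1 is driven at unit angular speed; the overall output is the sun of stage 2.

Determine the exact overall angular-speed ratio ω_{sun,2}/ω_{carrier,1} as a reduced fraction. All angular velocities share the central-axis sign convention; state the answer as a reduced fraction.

-2397/841

Stage 1: N_ring = 36 + 2·11 = 58
Stage 1: 36(ω_s−ω_c) = −58(ω_r−ω_c),  ω_s=0, ω_c=1
Stage 1: ω_r = 1 − (36/58)(0−1) = 47/29
  ⇒ ω_r¹/ω_c¹ = 47/29
Stage 2: N_ring = 29 + 2·11 = 51
Stage 2: 29(ω_s−ω_c) = −51(ω_r−ω_c),  ω_c=0, ω_r=1
Stage 2: ω_s = 0 − (51/29)(1−0) = -51/29
  ⇒ ω_s²/ω_r² = -51/29
Coupling ω_r² = ω_r¹ ⇒ overall = 47/29 × -51/29 = -2397/841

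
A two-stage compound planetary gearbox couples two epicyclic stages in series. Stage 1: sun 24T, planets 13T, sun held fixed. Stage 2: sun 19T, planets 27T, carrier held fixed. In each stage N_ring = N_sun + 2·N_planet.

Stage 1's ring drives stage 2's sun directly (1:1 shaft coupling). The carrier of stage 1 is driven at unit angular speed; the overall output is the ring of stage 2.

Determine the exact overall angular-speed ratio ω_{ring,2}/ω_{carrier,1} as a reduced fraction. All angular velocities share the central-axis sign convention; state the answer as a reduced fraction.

-703/1825

Stage 1: N_ring = 24 + 2·13 = 50
Stage 1: 24(ω_s−ω_c) = −50(ω_r−ω_c),  ω_s=0, ω_c=1
Stage 1: ω_r = 1 − (24/50)(0−1) = 37/25
  ⇒ ω_r¹/ω_c¹ = 37/25
Stage 2: N_ring = 19 + 2·27 = 73
Stage 2: 19(ω_s−ω_c) = −73(ω_r−ω_c),  ω_c=0, ω_s=1
Stage 2: ω_r = 0 − (19/73)(1−0) = -19/73
  ⇒ ω_r²/ω_s² = -19/73
Coupling ω_s² = ω_r¹ ⇒ overall = 37/25 × -19/73 = -703/1825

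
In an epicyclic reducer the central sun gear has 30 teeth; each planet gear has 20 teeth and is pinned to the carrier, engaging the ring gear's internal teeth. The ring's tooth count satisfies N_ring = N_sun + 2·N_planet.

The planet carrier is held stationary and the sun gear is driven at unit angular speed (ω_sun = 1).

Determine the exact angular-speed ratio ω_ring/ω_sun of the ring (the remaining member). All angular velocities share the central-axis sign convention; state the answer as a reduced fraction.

N_ring = 30 + 2·20 = 70
30(ω_s−ω_c) = −70(ω_r−ω_c),  ω_c=0, ω_s=1
ω_r = 0 − (30/70)(1−0) = -3/7
ω_r/ω_s = -3/7

-3/7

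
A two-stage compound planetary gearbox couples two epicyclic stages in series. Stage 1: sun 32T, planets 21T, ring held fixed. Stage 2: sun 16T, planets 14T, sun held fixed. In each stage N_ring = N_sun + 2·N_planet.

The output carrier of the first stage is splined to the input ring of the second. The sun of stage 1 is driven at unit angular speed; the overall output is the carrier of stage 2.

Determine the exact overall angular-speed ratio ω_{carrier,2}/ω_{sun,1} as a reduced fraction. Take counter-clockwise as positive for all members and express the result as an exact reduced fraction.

176/795

Stage 1: N_ring = 32 + 2·21 = 74
Stage 1: 32(ω_s−ω_c) = −74(ω_r−ω_c),  ω_r=0, ω_s=1
Stage 1: 32(1−ω_c) = −74(0−ω_c)  ⇒  106ω_c = 32  ⇒  ω_c = 16/53
  ⇒ ω_c¹/ω_s¹ = 16/53
Stage 2: N_ring = 16 + 2·14 = 44
Stage 2: 16(ω_s−ω_c) = −44(ω_r−ω_c),  ω_s=0, ω_r=1
Stage 2: 16(0−ω_c) = −44(1−ω_c)  ⇒  60ω_c = 44  ⇒  ω_c = 11/15
  ⇒ ω_c²/ω_r² = 11/15
Coupling ω_r² = ω_c¹ ⇒ overall = 16/53 × 11/15 = 176/795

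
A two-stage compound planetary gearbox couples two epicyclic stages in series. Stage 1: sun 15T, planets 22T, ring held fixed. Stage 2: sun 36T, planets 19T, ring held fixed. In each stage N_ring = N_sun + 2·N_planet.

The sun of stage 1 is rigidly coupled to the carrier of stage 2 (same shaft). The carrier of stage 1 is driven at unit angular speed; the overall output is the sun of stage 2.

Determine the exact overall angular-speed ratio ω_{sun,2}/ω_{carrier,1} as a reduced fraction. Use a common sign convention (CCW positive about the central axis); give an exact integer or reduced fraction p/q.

407/27

Stage 1: N_ring = 15 + 2·22 = 59
Stage 1: 15(ω_s−ω_c) = −59(ω_r−ω_c),  ω_r=0, ω_c=1
Stage 1: ω_s = 1 − (59/15)(0−1) = 74/15
  ⇒ ω_s¹/ω_c¹ = 74/15
Stage 2: N_ring = 36 + 2·19 = 74
Stage 2: 36(ω_s−ω_c) = −74(ω_r−ω_c),  ω_r=0, ω_c=1
Stage 2: ω_s = 1 − (74/36)(0−1) = 55/18
  ⇒ ω_s²/ω_c² = 55/18
Coupling ω_c² = ω_s¹ ⇒ overall = 74/15 × 55/18 = 407/27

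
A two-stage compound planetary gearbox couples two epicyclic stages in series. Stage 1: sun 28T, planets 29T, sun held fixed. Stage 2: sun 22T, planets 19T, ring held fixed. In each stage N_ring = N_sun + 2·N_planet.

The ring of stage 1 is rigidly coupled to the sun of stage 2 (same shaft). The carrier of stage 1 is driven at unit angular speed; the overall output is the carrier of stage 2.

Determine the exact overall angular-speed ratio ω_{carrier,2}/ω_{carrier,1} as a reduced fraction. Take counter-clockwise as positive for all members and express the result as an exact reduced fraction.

Stage 1: N_ring = 28 + 2·29 = 86
Stage 1: 28(ω_s−ω_c) = −86(ω_r−ω_c),  ω_s=0, ω_c=1
Stage 1: ω_r = 1 − (28/86)(0−1) = 57/43
  ⇒ ω_r¹/ω_c¹ = 57/43
Stage 2: N_ring = 22 + 2·19 = 60
Stage 2: 22(ω_s−ω_c) = −60(ω_r−ω_c),  ω_r=0, ω_s=1
Stage 2: 22(1−ω_c) = −60(0−ω_c)  ⇒  82ω_c = 22  ⇒  ω_c = 11/41
  ⇒ ω_c²/ω_s² = 11/41
Coupling ω_s² = ω_r¹ ⇒ overall = 57/43 × 11/41 = 627/1763

627/1763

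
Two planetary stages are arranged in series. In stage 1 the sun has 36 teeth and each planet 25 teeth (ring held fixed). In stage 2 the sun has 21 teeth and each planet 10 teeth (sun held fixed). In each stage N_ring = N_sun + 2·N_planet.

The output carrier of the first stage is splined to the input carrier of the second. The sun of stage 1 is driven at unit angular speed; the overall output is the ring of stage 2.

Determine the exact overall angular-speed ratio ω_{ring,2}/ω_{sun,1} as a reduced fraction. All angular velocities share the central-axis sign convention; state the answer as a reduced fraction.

Stage 1: N_ring = 36 + 2·25 = 86
Stage 1: 36(ω_s−ω_c) = −86(ω_r−ω_c),  ω_r=0, ω_s=1
Stage 1: 36(1−ω_c) = −86(0−ω_c)  ⇒  122ω_c = 36  ⇒  ω_c = 18/61
  ⇒ ω_c¹/ω_s¹ = 18/61
Stage 2: N_ring = 21 + 2·10 = 41
Stage 2: 21(ω_s−ω_c) = −41(ω_r−ω_c),  ω_s=0, ω_c=1
Stage 2: ω_r = 1 − (21/41)(0−1) = 62/41
  ⇒ ω_r²/ω_c² = 62/41
Coupling ω_c² = ω_c¹ ⇒ overall = 18/61 × 62/41 = 1116/2501

1116/2501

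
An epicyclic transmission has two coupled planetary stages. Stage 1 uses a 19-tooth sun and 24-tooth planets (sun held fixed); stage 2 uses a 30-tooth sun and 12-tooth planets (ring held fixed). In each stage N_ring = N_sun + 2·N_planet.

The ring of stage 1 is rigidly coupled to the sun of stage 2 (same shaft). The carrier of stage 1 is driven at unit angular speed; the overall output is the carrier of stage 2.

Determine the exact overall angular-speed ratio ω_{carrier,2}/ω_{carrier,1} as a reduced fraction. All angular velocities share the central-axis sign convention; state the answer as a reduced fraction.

215/469

Stage 1: N_ring = 19 + 2·24 = 67
Stage 1: 19(ω_s−ω_c) = −67(ω_r−ω_c),  ω_s=0, ω_c=1
Stage 1: ω_r = 1 − (19/67)(0−1) = 86/67
  ⇒ ω_r¹/ω_c¹ = 86/67
Stage 2: N_ring = 30 + 2·12 = 54
Stage 2: 30(ω_s−ω_c) = −54(ω_r−ω_c),  ω_r=0, ω_s=1
Stage 2: 30(1−ω_c) = −54(0−ω_c)  ⇒  84ω_c = 30  ⇒  ω_c = 5/14
  ⇒ ω_c²/ω_s² = 5/14
Coupling ω_s² = ω_r¹ ⇒ overall = 86/67 × 5/14 = 215/469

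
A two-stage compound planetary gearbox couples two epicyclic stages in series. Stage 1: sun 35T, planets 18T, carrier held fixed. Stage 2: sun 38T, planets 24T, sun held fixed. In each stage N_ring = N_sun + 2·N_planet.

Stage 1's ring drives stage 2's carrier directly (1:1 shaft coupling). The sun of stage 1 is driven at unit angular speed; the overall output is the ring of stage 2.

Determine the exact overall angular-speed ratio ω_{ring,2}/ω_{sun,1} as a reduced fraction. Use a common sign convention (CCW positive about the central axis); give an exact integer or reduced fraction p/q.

-2170/3053

Stage 1: N_ring = 35 + 2·18 = 71
Stage 1: 35(ω_s−ω_c) = −71(ω_r−ω_c),  ω_c=0, ω_s=1
Stage 1: ω_r = 0 − (35/71)(1−0) = -35/71
  ⇒ ω_r¹/ω_s¹ = -35/71
Stage 2: N_ring = 38 + 2·24 = 86
Stage 2: 38(ω_s−ω_c) = −86(ω_r−ω_c),  ω_s=0, ω_c=1
Stage 2: ω_r = 1 − (38/86)(0−1) = 62/43
  ⇒ ω_r²/ω_c² = 62/43
Coupling ω_c² = ω_r¹ ⇒ overall = -35/71 × 62/43 = -2170/3053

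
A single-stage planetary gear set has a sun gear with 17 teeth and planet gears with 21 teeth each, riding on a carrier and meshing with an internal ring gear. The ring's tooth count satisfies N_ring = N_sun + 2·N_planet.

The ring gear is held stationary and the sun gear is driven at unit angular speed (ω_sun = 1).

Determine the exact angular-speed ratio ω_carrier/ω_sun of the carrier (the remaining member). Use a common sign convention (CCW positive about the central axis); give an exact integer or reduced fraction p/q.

17/76

N_ring = 17 + 2·21 = 59
17(ω_s−ω_c) = −59(ω_r−ω_c),  ω_r=0, ω_s=1
17(1−ω_c) = −59(0−ω_c)  ⇒  76ω_c = 17  ⇒  ω_c = 17/76
ω_c/ω_s = 17/76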